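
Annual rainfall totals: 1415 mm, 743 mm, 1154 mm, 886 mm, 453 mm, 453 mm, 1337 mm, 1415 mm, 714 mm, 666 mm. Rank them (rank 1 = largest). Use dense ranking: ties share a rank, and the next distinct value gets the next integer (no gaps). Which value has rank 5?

743

Sorted (descending): 1415, 1415, 1337, 1154, 886, 743, 714, 666, 453, 453
The 2 values of 1415 share dense rank 1.
The 2 values of 453 share dense rank 8.
Remaining distinct values take the next consecutive integers.
Rank 5 → value 743.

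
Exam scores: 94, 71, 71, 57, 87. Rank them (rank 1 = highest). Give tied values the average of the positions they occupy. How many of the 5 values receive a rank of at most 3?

2

Sorted (descending): 94, 87, 71, 71, 57
The 2 values of 71 occupy positions 3–4 → average rank (3+4)/2 = 3.5.
Ranks ≤ 3: {1, 2} → 2 values.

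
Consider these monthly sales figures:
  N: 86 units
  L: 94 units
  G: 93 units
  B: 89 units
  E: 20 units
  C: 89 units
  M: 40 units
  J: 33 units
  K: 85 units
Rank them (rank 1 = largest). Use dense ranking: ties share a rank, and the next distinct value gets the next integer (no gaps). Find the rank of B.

Sorted (descending): 94, 93, 89, 89, 86, 85, 40, 33, 20
The 2 values of 89 share dense rank 3.
Remaining distinct values take the next consecutive integers.
B has value 89 units → rank 3.

3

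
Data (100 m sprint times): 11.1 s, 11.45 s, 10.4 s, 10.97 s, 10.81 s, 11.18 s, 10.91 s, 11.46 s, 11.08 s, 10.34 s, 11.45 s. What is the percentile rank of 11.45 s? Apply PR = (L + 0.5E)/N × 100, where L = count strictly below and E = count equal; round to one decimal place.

N = 11.
Strictly below 11.45: 8. Equal to 11.45: 2.
PR = (8 + 0.5·2)/11 × 100 = 81.8

81.8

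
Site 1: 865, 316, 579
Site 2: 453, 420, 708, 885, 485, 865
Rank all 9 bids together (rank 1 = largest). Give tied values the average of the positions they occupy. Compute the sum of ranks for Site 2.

28.5

Sorted (descending): 885, 865, 865, 708, 579, 485, 453, 420, 316
The 2 values of 865 occupy positions 2–3 → average rank (2+3)/2 = 2.5.
Site 2 values → pooled ranks: 453→7, 420→8, 708→4, 885→1, 485→6, 865→2.5
Rank sum = 7 + 8 + 4 + 1 + 6 + 2.5 = 28.5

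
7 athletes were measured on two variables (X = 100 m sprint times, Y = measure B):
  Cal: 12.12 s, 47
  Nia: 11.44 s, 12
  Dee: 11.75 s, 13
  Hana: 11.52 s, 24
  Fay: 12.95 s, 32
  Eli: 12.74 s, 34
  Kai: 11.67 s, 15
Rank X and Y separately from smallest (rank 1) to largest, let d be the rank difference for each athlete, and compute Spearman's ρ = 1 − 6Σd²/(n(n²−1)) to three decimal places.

0.714

Ranks of variable 1: 5, 1, 4, 2, 7, 6, 3
Ranks of variable 2: 7, 1, 2, 4, 5, 6, 3
d = r₁ − r₂: -2, 0, 2, -2, 2, 0, 0
d²: 4, 0, 4, 4, 4, 0, 0; Σd² = 16
ρ = 1 − 6·16/(7·48) = 1 − 96/336 = 0.714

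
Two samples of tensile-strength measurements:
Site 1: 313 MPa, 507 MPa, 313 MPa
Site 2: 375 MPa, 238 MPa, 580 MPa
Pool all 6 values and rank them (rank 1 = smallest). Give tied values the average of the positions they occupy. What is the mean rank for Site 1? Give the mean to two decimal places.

3.33

Sorted (ascending): 238, 313, 313, 375, 507, 580
The 2 values of 313 occupy positions 2–3 → average rank (2+3)/2 = 2.5.
Site 1 values → pooled ranks: 313→2.5, 507→5, 313→2.5
Mean rank = (2.5 + 5 + 2.5) / 3 = 3.33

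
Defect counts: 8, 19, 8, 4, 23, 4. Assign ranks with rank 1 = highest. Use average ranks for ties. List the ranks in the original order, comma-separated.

Sorted (descending): 23, 19, 8, 8, 4, 4
The 2 values of 8 occupy positions 3–4 → average rank (3+4)/2 = 3.5.
The 2 values of 4 occupy positions 5–6 → average rank (5+6)/2 = 5.5.

3.5, 2, 3.5, 5.5, 1, 5.5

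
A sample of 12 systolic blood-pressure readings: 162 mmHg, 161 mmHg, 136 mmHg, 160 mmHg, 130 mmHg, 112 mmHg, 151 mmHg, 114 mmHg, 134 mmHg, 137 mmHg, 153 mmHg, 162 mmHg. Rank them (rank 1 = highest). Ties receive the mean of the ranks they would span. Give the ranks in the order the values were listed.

1.5, 3, 8, 4, 10, 12, 6, 11, 9, 7, 5, 1.5

Sorted (descending): 162, 162, 161, 160, 153, 151, 137, 136, 134, 130, 114, 112
The 2 values of 162 occupy positions 1–2 → average rank (1+2)/2 = 1.5.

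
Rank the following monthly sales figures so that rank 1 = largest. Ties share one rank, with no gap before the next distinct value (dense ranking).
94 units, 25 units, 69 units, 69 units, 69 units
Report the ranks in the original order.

1, 3, 2, 2, 2

Sorted (descending): 94, 69, 69, 69, 25
The 3 values of 69 share dense rank 2.
Remaining distinct values take the next consecutive integers.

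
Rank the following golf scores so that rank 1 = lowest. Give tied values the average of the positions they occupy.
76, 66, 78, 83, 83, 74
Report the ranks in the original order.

3, 1, 4, 5.5, 5.5, 2

Sorted (ascending): 66, 74, 76, 78, 83, 83
The 2 values of 83 occupy positions 5–6 → average rank (5+6)/2 = 5.5.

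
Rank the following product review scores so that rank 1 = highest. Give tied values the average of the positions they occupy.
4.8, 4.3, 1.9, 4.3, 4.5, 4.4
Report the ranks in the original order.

Sorted (descending): 4.8, 4.5, 4.4, 4.3, 4.3, 1.9
The 2 values of 4.3 occupy positions 4–5 → average rank (4+5)/2 = 4.5.

1, 4.5, 6, 4.5, 2, 3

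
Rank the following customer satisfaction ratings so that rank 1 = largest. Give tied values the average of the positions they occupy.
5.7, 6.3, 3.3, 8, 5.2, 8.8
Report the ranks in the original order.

Sorted (descending): 8.8, 8, 6.3, 5.7, 5.2, 3.3
No ties — each value takes its position as its rank.

4, 3, 6, 2, 5, 1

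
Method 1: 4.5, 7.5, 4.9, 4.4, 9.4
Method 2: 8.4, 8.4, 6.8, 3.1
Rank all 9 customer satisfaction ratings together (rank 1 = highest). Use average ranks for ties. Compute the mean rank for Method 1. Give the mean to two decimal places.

5.20

Sorted (descending): 9.4, 8.4, 8.4, 7.5, 6.8, 4.9, 4.5, 4.4, 3.1
The 2 values of 8.4 occupy positions 2–3 → average rank (2+3)/2 = 2.5.
Method 1 values → pooled ranks: 4.5→7, 7.5→4, 4.9→6, 4.4→8, 9.4→1
Mean rank = (7 + 4 + 6 + 8 + 1) / 5 = 5.20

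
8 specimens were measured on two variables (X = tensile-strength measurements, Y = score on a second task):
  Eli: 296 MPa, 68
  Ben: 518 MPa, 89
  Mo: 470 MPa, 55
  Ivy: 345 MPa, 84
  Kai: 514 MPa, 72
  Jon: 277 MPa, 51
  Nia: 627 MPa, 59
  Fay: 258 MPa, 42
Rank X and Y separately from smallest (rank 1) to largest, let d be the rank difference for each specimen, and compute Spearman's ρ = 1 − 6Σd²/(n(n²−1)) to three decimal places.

0.595

Ranks of variable 1: 3, 7, 5, 4, 6, 2, 8, 1
Ranks of variable 2: 5, 8, 3, 7, 6, 2, 4, 1
d = r₁ − r₂: -2, -1, 2, -3, 0, 0, 4, 0
d²: 4, 1, 4, 9, 0, 0, 16, 0; Σd² = 34
ρ = 1 − 6·34/(8·63) = 1 − 204/504 = 0.595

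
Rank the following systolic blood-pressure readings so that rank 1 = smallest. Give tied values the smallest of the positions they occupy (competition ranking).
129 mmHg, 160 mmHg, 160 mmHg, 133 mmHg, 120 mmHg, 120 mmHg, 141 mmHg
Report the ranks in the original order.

3, 6, 6, 4, 1, 1, 5

Sorted (ascending): 120, 120, 129, 133, 141, 160, 160
The 2 values of 120 occupy positions 1–2 → each gets rank 1.
The 2 values of 160 occupy positions 6–7 → each gets rank 6.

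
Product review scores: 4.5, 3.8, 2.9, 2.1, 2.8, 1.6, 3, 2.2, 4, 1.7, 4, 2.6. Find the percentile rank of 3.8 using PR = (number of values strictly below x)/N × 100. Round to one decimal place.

66.7

N = 12.
Strictly below 3.8: 8. Equal to 3.8: 1.
PR = 8/12 × 100 = 66.7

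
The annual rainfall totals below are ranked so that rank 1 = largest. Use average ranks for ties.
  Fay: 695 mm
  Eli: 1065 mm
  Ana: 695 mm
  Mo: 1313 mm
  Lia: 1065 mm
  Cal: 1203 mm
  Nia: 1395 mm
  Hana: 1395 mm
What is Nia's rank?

Sorted (descending): 1395, 1395, 1313, 1203, 1065, 1065, 695, 695
The 2 values of 1395 occupy positions 1–2 → average rank (1+2)/2 = 1.5.
The 2 values of 1065 occupy positions 5–6 → average rank (5+6)/2 = 5.5.
The 2 values of 695 occupy positions 7–8 → average rank (7+8)/2 = 7.5.
Nia has value 1395 mm → rank 1.5.

1.5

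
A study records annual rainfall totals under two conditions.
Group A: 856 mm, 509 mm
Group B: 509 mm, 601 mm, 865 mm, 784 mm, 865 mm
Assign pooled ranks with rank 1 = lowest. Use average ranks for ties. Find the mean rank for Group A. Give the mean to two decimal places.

Sorted (ascending): 509, 509, 601, 784, 856, 865, 865
The 2 values of 509 occupy positions 1–2 → average rank (1+2)/2 = 1.5.
The 2 values of 865 occupy positions 6–7 → average rank (6+7)/2 = 6.5.
Group A values → pooled ranks: 856→5, 509→1.5
Mean rank = (5 + 1.5) / 2 = 3.25

3.25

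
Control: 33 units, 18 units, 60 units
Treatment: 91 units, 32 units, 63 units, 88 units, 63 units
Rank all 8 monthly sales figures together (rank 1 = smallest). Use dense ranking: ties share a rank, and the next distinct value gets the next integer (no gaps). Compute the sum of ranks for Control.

8

Sorted (ascending): 18, 32, 33, 60, 63, 63, 88, 91
The 2 values of 63 share dense rank 5.
Remaining distinct values take the next consecutive integers.
Control values → pooled ranks: 33→3, 18→1, 60→4
Rank sum = 3 + 1 + 4 = 8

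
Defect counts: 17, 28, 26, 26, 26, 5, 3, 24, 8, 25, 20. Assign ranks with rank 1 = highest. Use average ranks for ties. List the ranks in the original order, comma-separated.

Sorted (descending): 28, 26, 26, 26, 25, 24, 20, 17, 8, 5, 3
The 3 values of 26 occupy positions 2–4 → average rank 3.

8, 1, 3, 3, 3, 10, 11, 6, 9, 5, 7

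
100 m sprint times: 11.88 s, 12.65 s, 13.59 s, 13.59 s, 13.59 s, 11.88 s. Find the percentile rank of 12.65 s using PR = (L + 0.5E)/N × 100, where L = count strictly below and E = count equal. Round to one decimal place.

N = 6.
Strictly below 12.65: 2. Equal to 12.65: 1.
PR = (2 + 0.5·1)/6 × 100 = 41.7

41.7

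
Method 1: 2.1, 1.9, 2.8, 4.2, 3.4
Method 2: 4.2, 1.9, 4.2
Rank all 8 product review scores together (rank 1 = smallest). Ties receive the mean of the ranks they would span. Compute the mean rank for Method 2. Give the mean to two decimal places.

Sorted (ascending): 1.9, 1.9, 2.1, 2.8, 3.4, 4.2, 4.2, 4.2
The 2 values of 1.9 occupy positions 1–2 → average rank (1+2)/2 = 1.5.
The 3 values of 4.2 occupy positions 6–8 → average rank 7.
Method 2 values → pooled ranks: 4.2→7, 1.9→1.5, 4.2→7
Mean rank = (7 + 1.5 + 7) / 3 = 5.17

5.17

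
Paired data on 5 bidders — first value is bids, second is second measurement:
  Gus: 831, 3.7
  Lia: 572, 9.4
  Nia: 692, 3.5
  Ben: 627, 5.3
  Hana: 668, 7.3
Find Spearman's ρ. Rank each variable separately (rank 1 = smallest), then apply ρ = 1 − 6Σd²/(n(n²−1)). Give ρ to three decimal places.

-0.800

Ranks of variable 1: 5, 1, 4, 2, 3
Ranks of variable 2: 2, 5, 1, 3, 4
d = r₁ − r₂: 3, -4, 3, -1, -1
d²: 9, 16, 9, 1, 1; Σd² = 36
ρ = 1 − 6·36/(5·24) = 1 − 216/120 = -0.800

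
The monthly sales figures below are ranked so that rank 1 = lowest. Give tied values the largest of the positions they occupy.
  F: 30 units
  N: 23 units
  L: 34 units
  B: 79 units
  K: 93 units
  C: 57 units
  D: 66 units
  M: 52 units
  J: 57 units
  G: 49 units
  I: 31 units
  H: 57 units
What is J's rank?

Sorted (ascending): 23, 30, 31, 34, 49, 52, 57, 57, 57, 66, 79, 93
The 3 values of 57 occupy positions 7–9 → each gets rank 9.
J has value 57 units → rank 9.

9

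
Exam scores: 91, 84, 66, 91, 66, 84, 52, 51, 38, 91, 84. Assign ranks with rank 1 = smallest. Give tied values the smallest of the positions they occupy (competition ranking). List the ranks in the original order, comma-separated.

9, 6, 4, 9, 4, 6, 3, 2, 1, 9, 6

Sorted (ascending): 38, 51, 52, 66, 66, 84, 84, 84, 91, 91, 91
The 2 values of 66 occupy positions 4–5 → each gets rank 4.
The 3 values of 84 occupy positions 6–8 → each gets rank 6.
The 3 values of 91 occupy positions 9–11 → each gets rank 9.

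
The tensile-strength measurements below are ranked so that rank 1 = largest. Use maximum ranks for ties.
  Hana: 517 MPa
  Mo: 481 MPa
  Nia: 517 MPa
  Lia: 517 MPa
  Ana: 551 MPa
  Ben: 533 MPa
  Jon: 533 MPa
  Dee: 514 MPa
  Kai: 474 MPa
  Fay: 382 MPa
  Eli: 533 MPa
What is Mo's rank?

Sorted (descending): 551, 533, 533, 533, 517, 517, 517, 514, 481, 474, 382
The 3 values of 533 occupy positions 2–4 → each gets rank 4.
The 3 values of 517 occupy positions 5–7 → each gets rank 7.
Mo has value 481 MPa → rank 9.

9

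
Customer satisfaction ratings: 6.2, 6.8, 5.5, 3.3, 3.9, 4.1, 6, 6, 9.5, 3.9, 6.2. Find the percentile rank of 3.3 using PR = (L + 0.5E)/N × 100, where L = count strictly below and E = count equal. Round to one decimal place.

N = 11.
Strictly below 3.3: 0. Equal to 3.3: 1.
PR = (0 + 0.5·1)/11 × 100 = 4.5

4.5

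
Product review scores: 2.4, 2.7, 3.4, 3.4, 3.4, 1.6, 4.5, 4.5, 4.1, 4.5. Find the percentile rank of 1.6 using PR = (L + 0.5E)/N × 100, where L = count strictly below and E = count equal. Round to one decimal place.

N = 10.
Strictly below 1.6: 0. Equal to 1.6: 1.
PR = (0 + 0.5·1)/10 × 100 = 5.0

5.0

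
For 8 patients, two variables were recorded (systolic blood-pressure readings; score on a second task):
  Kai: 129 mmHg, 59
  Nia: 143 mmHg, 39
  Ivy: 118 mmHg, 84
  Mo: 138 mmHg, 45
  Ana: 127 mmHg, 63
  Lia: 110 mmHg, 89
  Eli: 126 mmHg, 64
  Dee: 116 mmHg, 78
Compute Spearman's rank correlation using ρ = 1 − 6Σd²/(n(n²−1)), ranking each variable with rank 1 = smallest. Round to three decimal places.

Ranks of variable 1: 6, 8, 3, 7, 5, 1, 4, 2
Ranks of variable 2: 3, 1, 7, 2, 4, 8, 5, 6
d = r₁ − r₂: 3, 7, -4, 5, 1, -7, -1, -4
d²: 9, 49, 16, 25, 1, 49, 1, 16; Σd² = 166
ρ = 1 − 6·166/(8·63) = 1 − 996/504 = -0.976

-0.976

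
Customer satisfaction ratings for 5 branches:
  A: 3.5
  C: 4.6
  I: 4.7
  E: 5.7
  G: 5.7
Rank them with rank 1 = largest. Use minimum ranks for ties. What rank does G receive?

1

Sorted (descending): 5.7, 5.7, 4.7, 4.6, 3.5
The 2 values of 5.7 occupy positions 1–2 → each gets rank 1.
G has value 5.7 → rank 1.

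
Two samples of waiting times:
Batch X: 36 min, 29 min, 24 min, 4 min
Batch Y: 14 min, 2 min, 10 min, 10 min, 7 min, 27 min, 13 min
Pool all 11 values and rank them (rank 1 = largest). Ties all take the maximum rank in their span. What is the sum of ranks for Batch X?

Sorted (descending): 36, 29, 27, 24, 14, 13, 10, 10, 7, 4, 2
The 2 values of 10 occupy positions 7–8 → each gets rank 8.
Batch X values → pooled ranks: 36→1, 29→2, 24→4, 4→10
Rank sum = 1 + 2 + 4 + 10 = 17

17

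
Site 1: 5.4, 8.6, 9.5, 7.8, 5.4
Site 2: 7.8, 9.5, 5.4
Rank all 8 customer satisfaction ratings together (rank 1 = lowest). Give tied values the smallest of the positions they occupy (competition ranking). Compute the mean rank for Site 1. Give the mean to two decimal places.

3.80

Sorted (ascending): 5.4, 5.4, 5.4, 7.8, 7.8, 8.6, 9.5, 9.5
The 3 values of 5.4 occupy positions 1–3 → each gets rank 1.
The 2 values of 7.8 occupy positions 4–5 → each gets rank 4.
The 2 values of 9.5 occupy positions 7–8 → each gets rank 7.
Site 1 values → pooled ranks: 5.4→1, 8.6→6, 9.5→7, 7.8→4, 5.4→1
Mean rank = (1 + 6 + 7 + 4 + 1) / 5 = 3.80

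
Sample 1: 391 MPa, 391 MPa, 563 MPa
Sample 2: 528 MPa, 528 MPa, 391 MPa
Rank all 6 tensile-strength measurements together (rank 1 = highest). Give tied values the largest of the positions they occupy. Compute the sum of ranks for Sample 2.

12

Sorted (descending): 563, 528, 528, 391, 391, 391
The 2 values of 528 occupy positions 2–3 → each gets rank 3.
The 3 values of 391 occupy positions 4–6 → each gets rank 6.
Sample 2 values → pooled ranks: 528→3, 528→3, 391→6
Rank sum = 3 + 3 + 6 = 12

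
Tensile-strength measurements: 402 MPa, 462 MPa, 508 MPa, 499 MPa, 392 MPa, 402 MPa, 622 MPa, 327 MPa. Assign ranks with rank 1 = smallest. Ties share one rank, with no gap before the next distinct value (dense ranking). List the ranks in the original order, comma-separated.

Sorted (ascending): 327, 392, 402, 402, 462, 499, 508, 622
The 2 values of 402 share dense rank 3.
Remaining distinct values take the next consecutive integers.

3, 4, 6, 5, 2, 3, 7, 1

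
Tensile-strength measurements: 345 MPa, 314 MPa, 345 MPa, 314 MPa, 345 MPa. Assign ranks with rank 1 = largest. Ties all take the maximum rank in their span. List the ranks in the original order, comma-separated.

Sorted (descending): 345, 345, 345, 314, 314
The 3 values of 345 occupy positions 1–3 → each gets rank 3.
The 2 values of 314 occupy positions 4–5 → each gets rank 5.

3, 5, 3, 5, 3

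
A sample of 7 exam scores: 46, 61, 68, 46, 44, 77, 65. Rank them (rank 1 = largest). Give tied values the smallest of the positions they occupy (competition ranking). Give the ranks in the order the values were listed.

5, 4, 2, 5, 7, 1, 3

Sorted (descending): 77, 68, 65, 61, 46, 46, 44
The 2 values of 46 occupy positions 5–6 → each gets rank 5.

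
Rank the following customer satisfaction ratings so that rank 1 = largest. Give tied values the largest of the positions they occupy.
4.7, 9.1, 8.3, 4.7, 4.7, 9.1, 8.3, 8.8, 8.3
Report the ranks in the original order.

Sorted (descending): 9.1, 9.1, 8.8, 8.3, 8.3, 8.3, 4.7, 4.7, 4.7
The 2 values of 9.1 occupy positions 1–2 → each gets rank 2.
The 3 values of 8.3 occupy positions 4–6 → each gets rank 6.
The 3 values of 4.7 occupy positions 7–9 → each gets rank 9.

9, 2, 6, 9, 9, 2, 6, 3, 6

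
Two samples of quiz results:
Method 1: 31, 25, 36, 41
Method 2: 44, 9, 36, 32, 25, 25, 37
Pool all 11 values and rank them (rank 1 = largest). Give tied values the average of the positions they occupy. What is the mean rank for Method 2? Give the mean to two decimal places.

Sorted (descending): 44, 41, 37, 36, 36, 32, 31, 25, 25, 25, 9
The 2 values of 36 occupy positions 4–5 → average rank (4+5)/2 = 4.5.
The 3 values of 25 occupy positions 8–10 → average rank 9.
Method 2 values → pooled ranks: 44→1, 9→11, 36→4.5, 32→6, 25→9, 25→9, 37→3
Mean rank = (1 + 11 + 4.5 + 6 + 9 + 9 + 3) / 7 = 6.21

6.21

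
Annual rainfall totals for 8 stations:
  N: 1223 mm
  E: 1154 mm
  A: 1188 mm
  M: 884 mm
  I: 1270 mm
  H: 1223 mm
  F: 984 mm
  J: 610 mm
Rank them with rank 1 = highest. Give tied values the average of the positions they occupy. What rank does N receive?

2.5

Sorted (descending): 1270, 1223, 1223, 1188, 1154, 984, 884, 610
The 2 values of 1223 occupy positions 2–3 → average rank (2+3)/2 = 2.5.
N has value 1223 mm → rank 2.5.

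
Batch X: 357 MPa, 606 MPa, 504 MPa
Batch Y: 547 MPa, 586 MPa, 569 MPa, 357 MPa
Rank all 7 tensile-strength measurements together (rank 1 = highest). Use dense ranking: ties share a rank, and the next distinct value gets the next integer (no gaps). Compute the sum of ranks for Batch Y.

Sorted (descending): 606, 586, 569, 547, 504, 357, 357
The 2 values of 357 share dense rank 6.
Remaining distinct values take the next consecutive integers.
Batch Y values → pooled ranks: 547→4, 586→2, 569→3, 357→6
Rank sum = 4 + 2 + 3 + 6 = 15

15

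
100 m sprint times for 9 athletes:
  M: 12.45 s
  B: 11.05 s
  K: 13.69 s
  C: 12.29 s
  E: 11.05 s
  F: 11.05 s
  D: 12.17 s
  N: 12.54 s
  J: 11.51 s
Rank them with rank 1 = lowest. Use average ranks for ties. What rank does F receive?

2

Sorted (ascending): 11.05, 11.05, 11.05, 11.51, 12.17, 12.29, 12.45, 12.54, 13.69
The 3 values of 11.05 occupy positions 1–3 → average rank 2.
F has value 11.05 s → rank 2.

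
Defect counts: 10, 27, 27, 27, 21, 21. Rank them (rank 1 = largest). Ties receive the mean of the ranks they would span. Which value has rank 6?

10

Sorted (descending): 27, 27, 27, 21, 21, 10
The 3 values of 27 occupy positions 1–3 → average rank 2.
The 2 values of 21 occupy positions 4–5 → average rank (4+5)/2 = 4.5.
Rank 6 → value 10.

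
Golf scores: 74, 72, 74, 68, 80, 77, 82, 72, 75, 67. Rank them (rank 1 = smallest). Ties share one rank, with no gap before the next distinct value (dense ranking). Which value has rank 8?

82

Sorted (ascending): 67, 68, 72, 72, 74, 74, 75, 77, 80, 82
The 2 values of 72 share dense rank 3.
The 2 values of 74 share dense rank 4.
Remaining distinct values take the next consecutive integers.
Rank 8 → value 82.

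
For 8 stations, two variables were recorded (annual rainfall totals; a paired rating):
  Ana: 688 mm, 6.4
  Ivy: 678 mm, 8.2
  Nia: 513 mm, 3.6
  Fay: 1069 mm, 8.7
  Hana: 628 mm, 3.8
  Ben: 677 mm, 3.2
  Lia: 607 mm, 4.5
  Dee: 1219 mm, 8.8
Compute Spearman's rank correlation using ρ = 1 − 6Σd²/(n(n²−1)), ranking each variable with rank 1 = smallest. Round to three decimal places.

Ranks of variable 1: 6, 5, 1, 7, 3, 4, 2, 8
Ranks of variable 2: 5, 6, 2, 7, 3, 1, 4, 8
d = r₁ − r₂: 1, -1, -1, 0, 0, 3, -2, 0
d²: 1, 1, 1, 0, 0, 9, 4, 0; Σd² = 16
ρ = 1 − 6·16/(8·63) = 1 − 96/504 = 0.810

0.810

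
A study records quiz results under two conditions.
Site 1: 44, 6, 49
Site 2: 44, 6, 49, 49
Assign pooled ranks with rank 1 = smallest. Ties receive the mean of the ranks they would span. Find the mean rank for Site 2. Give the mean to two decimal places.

Sorted (ascending): 6, 6, 44, 44, 49, 49, 49
The 2 values of 6 occupy positions 1–2 → average rank (1+2)/2 = 1.5.
The 2 values of 44 occupy positions 3–4 → average rank (3+4)/2 = 3.5.
The 3 values of 49 occupy positions 5–7 → average rank 6.
Site 2 values → pooled ranks: 44→3.5, 6→1.5, 49→6, 49→6
Mean rank = (3.5 + 1.5 + 6 + 6) / 4 = 4.25

4.25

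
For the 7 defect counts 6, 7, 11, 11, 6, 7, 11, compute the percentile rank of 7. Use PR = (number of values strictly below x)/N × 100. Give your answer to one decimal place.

N = 7.
Strictly below 7: 2. Equal to 7: 2.
PR = 2/7 × 100 = 28.6

28.6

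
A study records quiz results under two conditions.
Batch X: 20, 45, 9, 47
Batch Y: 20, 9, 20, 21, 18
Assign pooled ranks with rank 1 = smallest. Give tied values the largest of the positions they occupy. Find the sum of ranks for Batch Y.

24

Sorted (ascending): 9, 9, 18, 20, 20, 20, 21, 45, 47
The 2 values of 9 occupy positions 1–2 → each gets rank 2.
The 3 values of 20 occupy positions 4–6 → each gets rank 6.
Batch Y values → pooled ranks: 20→6, 9→2, 20→6, 21→7, 18→3
Rank sum = 6 + 2 + 6 + 7 + 3 = 24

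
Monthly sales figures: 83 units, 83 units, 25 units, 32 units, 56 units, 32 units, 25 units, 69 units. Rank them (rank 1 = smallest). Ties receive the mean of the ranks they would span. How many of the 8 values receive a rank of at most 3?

Sorted (ascending): 25, 25, 32, 32, 56, 69, 83, 83
The 2 values of 25 occupy positions 1–2 → average rank (1+2)/2 = 1.5.
The 2 values of 32 occupy positions 3–4 → average rank (3+4)/2 = 3.5.
The 2 values of 83 occupy positions 7–8 → average rank (7+8)/2 = 7.5.
Ranks ≤ 3: {1.5, 1.5} → 2 values.

2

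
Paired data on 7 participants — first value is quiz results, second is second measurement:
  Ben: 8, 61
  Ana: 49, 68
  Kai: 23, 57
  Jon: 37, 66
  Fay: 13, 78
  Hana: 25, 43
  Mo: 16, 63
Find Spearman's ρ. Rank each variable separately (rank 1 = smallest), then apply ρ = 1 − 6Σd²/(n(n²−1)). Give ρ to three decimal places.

0.071

Ranks of variable 1: 1, 7, 4, 6, 2, 5, 3
Ranks of variable 2: 3, 6, 2, 5, 7, 1, 4
d = r₁ − r₂: -2, 1, 2, 1, -5, 4, -1
d²: 4, 1, 4, 1, 25, 16, 1; Σd² = 52
ρ = 1 − 6·52/(7·48) = 1 − 312/336 = 0.071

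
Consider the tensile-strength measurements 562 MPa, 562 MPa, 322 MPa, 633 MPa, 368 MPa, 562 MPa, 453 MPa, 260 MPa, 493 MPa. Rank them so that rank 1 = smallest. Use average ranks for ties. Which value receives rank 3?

368

Sorted (ascending): 260, 322, 368, 453, 493, 562, 562, 562, 633
The 3 values of 562 occupy positions 6–8 → average rank 7.
Rank 3 → value 368.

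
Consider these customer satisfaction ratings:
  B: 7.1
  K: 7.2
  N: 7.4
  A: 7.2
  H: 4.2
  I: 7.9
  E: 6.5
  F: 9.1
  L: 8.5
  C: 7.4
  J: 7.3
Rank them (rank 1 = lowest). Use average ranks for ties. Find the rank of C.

Sorted (ascending): 4.2, 6.5, 7.1, 7.2, 7.2, 7.3, 7.4, 7.4, 7.9, 8.5, 9.1
The 2 values of 7.2 occupy positions 4–5 → average rank (4+5)/2 = 4.5.
The 2 values of 7.4 occupy positions 7–8 → average rank (7+8)/2 = 7.5.
C has value 7.4 → rank 7.5.

7.5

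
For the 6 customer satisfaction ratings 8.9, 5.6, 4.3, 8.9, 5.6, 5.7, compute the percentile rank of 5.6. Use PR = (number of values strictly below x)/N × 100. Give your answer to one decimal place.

N = 6.
Strictly below 5.6: 1. Equal to 5.6: 2.
PR = 1/6 × 100 = 16.7

16.7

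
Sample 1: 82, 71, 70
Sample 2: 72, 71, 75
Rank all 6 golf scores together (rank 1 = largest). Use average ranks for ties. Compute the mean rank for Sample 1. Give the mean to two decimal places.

Sorted (descending): 82, 75, 72, 71, 71, 70
The 2 values of 71 occupy positions 4–5 → average rank (4+5)/2 = 4.5.
Sample 1 values → pooled ranks: 82→1, 71→4.5, 70→6
Mean rank = (1 + 4.5 + 6) / 3 = 3.83

3.83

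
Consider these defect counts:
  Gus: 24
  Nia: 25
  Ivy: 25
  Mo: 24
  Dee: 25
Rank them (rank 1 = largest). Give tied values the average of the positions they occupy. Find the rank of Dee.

2

Sorted (descending): 25, 25, 25, 24, 24
The 3 values of 25 occupy positions 1–3 → average rank 2.
The 2 values of 24 occupy positions 4–5 → average rank (4+5)/2 = 4.5.
Dee has value 25 → rank 2.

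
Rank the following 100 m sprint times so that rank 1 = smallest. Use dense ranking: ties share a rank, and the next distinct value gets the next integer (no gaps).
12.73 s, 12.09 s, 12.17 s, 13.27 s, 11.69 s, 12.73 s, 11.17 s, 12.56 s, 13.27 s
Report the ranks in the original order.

Sorted (ascending): 11.17, 11.69, 12.09, 12.17, 12.56, 12.73, 12.73, 13.27, 13.27
The 2 values of 12.73 share dense rank 6.
The 2 values of 13.27 share dense rank 7.
Remaining distinct values take the next consecutive integers.

6, 3, 4, 7, 2, 6, 1, 5, 7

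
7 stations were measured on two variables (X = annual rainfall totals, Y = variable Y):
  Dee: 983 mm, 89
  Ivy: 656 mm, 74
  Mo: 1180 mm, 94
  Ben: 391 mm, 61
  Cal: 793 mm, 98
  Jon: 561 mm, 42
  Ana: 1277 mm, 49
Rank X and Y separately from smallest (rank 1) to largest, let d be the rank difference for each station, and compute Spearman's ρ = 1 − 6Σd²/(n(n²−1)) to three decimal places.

Ranks of variable 1: 5, 3, 6, 1, 4, 2, 7
Ranks of variable 2: 5, 4, 6, 3, 7, 1, 2
d = r₁ − r₂: 0, -1, 0, -2, -3, 1, 5
d²: 0, 1, 0, 4, 9, 1, 25; Σd² = 40
ρ = 1 − 6·40/(7·48) = 1 − 240/336 = 0.286

0.286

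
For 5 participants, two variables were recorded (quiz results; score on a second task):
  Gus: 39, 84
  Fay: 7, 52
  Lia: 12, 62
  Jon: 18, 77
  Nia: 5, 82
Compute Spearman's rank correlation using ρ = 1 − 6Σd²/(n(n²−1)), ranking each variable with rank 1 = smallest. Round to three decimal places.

0.400

Ranks of variable 1: 5, 2, 3, 4, 1
Ranks of variable 2: 5, 1, 2, 3, 4
d = r₁ − r₂: 0, 1, 1, 1, -3
d²: 0, 1, 1, 1, 9; Σd² = 12
ρ = 1 − 6·12/(5·24) = 1 − 72/120 = 0.400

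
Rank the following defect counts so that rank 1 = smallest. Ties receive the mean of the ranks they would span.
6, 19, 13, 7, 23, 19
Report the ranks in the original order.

1, 4.5, 3, 2, 6, 4.5

Sorted (ascending): 6, 7, 13, 19, 19, 23
The 2 values of 19 occupy positions 4–5 → average rank (4+5)/2 = 4.5.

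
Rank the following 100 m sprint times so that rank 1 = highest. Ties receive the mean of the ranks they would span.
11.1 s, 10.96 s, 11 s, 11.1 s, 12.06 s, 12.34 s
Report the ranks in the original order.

Sorted (descending): 12.34, 12.06, 11.1, 11.1, 11, 10.96
The 2 values of 11.1 occupy positions 3–4 → average rank (3+4)/2 = 3.5.

3.5, 6, 5, 3.5, 2, 1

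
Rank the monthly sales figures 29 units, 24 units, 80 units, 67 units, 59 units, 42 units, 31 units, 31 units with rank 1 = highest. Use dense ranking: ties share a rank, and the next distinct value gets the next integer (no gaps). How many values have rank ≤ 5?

Sorted (descending): 80, 67, 59, 42, 31, 31, 29, 24
The 2 values of 31 share dense rank 5.
Remaining distinct values take the next consecutive integers.
Ranks ≤ 5: {1, 2, 3, 4, 5, 5} → 6 values.

6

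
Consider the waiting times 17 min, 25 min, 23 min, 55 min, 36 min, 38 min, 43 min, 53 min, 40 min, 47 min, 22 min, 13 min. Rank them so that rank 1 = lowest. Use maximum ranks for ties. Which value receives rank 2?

Sorted (ascending): 13, 17, 22, 23, 25, 36, 38, 40, 43, 47, 53, 55
No ties — each value takes its position as its rank.
Rank 2 → value 17.

17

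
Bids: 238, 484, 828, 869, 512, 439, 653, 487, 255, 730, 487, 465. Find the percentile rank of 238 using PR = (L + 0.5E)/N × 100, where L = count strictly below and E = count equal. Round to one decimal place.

4.2

N = 12.
Strictly below 238: 0. Equal to 238: 1.
PR = (0 + 0.5·1)/12 × 100 = 4.2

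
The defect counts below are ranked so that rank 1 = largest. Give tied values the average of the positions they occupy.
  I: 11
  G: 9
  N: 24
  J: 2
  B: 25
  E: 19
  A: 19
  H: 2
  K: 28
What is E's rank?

Sorted (descending): 28, 25, 24, 19, 19, 11, 9, 2, 2
The 2 values of 19 occupy positions 4–5 → average rank (4+5)/2 = 4.5.
The 2 values of 2 occupy positions 8–9 → average rank (8+9)/2 = 8.5.
E has value 19 → rank 4.5.

4.5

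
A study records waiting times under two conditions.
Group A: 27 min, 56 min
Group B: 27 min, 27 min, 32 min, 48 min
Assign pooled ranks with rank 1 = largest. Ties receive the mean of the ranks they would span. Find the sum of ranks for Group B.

15

Sorted (descending): 56, 48, 32, 27, 27, 27
The 3 values of 27 occupy positions 4–6 → average rank 5.
Group B values → pooled ranks: 27→5, 27→5, 32→3, 48→2
Rank sum = 5 + 5 + 3 + 2 = 15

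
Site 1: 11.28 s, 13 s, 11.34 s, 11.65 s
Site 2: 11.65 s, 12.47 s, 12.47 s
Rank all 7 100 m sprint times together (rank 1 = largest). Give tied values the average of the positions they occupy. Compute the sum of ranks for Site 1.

18.5

Sorted (descending): 13, 12.47, 12.47, 11.65, 11.65, 11.34, 11.28
The 2 values of 12.47 occupy positions 2–3 → average rank (2+3)/2 = 2.5.
The 2 values of 11.65 occupy positions 4–5 → average rank (4+5)/2 = 4.5.
Site 1 values → pooled ranks: 11.28→7, 13→1, 11.34→6, 11.65→4.5
Rank sum = 7 + 1 + 6 + 4.5 = 18.5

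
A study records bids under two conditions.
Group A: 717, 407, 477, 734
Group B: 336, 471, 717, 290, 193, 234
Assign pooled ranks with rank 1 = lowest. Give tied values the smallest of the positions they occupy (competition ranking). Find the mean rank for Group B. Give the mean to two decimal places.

4.00

Sorted (ascending): 193, 234, 290, 336, 407, 471, 477, 717, 717, 734
The 2 values of 717 occupy positions 8–9 → each gets rank 8.
Group B values → pooled ranks: 336→4, 471→6, 717→8, 290→3, 193→1, 234→2
Mean rank = (4 + 6 + 8 + 3 + 1 + 2) / 6 = 4.00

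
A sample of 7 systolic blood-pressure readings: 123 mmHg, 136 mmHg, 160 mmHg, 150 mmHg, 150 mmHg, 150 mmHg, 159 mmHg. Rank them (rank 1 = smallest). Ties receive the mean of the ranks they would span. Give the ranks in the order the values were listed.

Sorted (ascending): 123, 136, 150, 150, 150, 159, 160
The 3 values of 150 occupy positions 3–5 → average rank 4.

1, 2, 7, 4, 4, 4, 6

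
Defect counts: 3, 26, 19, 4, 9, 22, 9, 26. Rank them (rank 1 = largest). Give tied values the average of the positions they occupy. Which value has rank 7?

Sorted (descending): 26, 26, 22, 19, 9, 9, 4, 3
The 2 values of 26 occupy positions 1–2 → average rank (1+2)/2 = 1.5.
The 2 values of 9 occupy positions 5–6 → average rank (5+6)/2 = 5.5.
Rank 7 → value 4.

4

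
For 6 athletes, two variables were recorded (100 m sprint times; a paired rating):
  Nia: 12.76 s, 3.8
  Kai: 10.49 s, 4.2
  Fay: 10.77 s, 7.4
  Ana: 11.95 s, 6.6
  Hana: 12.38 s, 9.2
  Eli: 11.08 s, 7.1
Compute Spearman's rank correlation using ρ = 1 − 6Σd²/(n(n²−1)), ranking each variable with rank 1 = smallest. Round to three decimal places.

-0.086

Ranks of variable 1: 6, 1, 2, 4, 5, 3
Ranks of variable 2: 1, 2, 5, 3, 6, 4
d = r₁ − r₂: 5, -1, -3, 1, -1, -1
d²: 25, 1, 9, 1, 1, 1; Σd² = 38
ρ = 1 − 6·38/(6·35) = 1 − 228/210 = -0.086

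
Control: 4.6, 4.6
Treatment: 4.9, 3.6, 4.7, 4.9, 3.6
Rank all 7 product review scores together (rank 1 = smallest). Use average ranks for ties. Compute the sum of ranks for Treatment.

Sorted (ascending): 3.6, 3.6, 4.6, 4.6, 4.7, 4.9, 4.9
The 2 values of 3.6 occupy positions 1–2 → average rank (1+2)/2 = 1.5.
The 2 values of 4.6 occupy positions 3–4 → average rank (3+4)/2 = 3.5.
The 2 values of 4.9 occupy positions 6–7 → average rank (6+7)/2 = 6.5.
Treatment values → pooled ranks: 4.9→6.5, 3.6→1.5, 4.7→5, 4.9→6.5, 3.6→1.5
Rank sum = 6.5 + 1.5 + 5 + 6.5 + 1.5 = 21

21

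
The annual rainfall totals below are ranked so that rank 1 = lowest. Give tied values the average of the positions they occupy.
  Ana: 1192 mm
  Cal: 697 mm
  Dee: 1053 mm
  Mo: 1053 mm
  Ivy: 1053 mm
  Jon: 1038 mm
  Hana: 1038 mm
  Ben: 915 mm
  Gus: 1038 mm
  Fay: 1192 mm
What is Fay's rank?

9.5

Sorted (ascending): 697, 915, 1038, 1038, 1038, 1053, 1053, 1053, 1192, 1192
The 3 values of 1038 occupy positions 3–5 → average rank 4.
The 3 values of 1053 occupy positions 6–8 → average rank 7.
The 2 values of 1192 occupy positions 9–10 → average rank (9+10)/2 = 9.5.
Fay has value 1192 mm → rank 9.5.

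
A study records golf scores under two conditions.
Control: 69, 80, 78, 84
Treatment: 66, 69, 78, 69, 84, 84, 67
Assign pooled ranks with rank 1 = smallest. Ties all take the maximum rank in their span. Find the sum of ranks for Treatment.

42

Sorted (ascending): 66, 67, 69, 69, 69, 78, 78, 80, 84, 84, 84
The 3 values of 69 occupy positions 3–5 → each gets rank 5.
The 2 values of 78 occupy positions 6–7 → each gets rank 7.
The 3 values of 84 occupy positions 9–11 → each gets rank 11.
Treatment values → pooled ranks: 66→1, 69→5, 78→7, 69→5, 84→11, 84→11, 67→2
Rank sum = 1 + 5 + 7 + 5 + 11 + 11 + 2 = 42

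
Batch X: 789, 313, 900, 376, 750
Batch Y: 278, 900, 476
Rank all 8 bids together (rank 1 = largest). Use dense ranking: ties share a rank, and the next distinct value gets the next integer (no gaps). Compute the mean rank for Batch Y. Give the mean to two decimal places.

4.00

Sorted (descending): 900, 900, 789, 750, 476, 376, 313, 278
The 2 values of 900 share dense rank 1.
Remaining distinct values take the next consecutive integers.
Batch Y values → pooled ranks: 278→7, 900→1, 476→4
Mean rank = (7 + 1 + 4) / 3 = 4.00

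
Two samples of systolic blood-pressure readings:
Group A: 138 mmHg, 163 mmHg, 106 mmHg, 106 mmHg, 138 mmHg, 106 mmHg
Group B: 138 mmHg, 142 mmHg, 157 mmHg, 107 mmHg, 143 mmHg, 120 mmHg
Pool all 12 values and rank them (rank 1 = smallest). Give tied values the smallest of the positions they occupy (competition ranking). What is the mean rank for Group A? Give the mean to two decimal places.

4.50

Sorted (ascending): 106, 106, 106, 107, 120, 138, 138, 138, 142, 143, 157, 163
The 3 values of 106 occupy positions 1–3 → each gets rank 1.
The 3 values of 138 occupy positions 6–8 → each gets rank 6.
Group A values → pooled ranks: 138→6, 163→12, 106→1, 106→1, 138→6, 106→1
Mean rank = (6 + 12 + 1 + 1 + 6 + 1) / 6 = 4.50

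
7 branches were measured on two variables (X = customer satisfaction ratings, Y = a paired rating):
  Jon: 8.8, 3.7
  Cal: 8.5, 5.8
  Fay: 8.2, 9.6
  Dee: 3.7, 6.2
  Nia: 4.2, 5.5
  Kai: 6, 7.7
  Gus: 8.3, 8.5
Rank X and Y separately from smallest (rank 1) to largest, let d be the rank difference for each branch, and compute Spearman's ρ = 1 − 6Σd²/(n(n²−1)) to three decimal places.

Ranks of variable 1: 7, 6, 4, 1, 2, 3, 5
Ranks of variable 2: 1, 3, 7, 4, 2, 5, 6
d = r₁ − r₂: 6, 3, -3, -3, 0, -2, -1
d²: 36, 9, 9, 9, 0, 4, 1; Σd² = 68
ρ = 1 − 6·68/(7·48) = 1 − 408/336 = -0.214

-0.214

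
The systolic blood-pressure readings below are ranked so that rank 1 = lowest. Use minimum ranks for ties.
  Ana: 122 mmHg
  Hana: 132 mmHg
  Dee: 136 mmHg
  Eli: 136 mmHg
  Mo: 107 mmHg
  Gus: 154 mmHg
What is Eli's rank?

4

Sorted (ascending): 107, 122, 132, 136, 136, 154
The 2 values of 136 occupy positions 4–5 → each gets rank 4.
Eli has value 136 mmHg → rank 4.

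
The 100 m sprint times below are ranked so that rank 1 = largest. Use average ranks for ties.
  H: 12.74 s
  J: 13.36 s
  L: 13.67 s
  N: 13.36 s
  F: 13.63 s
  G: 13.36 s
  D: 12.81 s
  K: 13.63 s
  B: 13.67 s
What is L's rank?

Sorted (descending): 13.67, 13.67, 13.63, 13.63, 13.36, 13.36, 13.36, 12.81, 12.74
The 2 values of 13.67 occupy positions 1–2 → average rank (1+2)/2 = 1.5.
The 2 values of 13.63 occupy positions 3–4 → average rank (3+4)/2 = 3.5.
The 3 values of 13.36 occupy positions 5–7 → average rank 6.
L has value 13.67 s → rank 1.5.

1.5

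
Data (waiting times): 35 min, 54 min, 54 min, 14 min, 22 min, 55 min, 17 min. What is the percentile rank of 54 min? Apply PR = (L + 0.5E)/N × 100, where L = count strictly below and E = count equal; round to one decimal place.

71.4

N = 7.
Strictly below 54: 4. Equal to 54: 2.
PR = (4 + 0.5·2)/7 × 100 = 71.4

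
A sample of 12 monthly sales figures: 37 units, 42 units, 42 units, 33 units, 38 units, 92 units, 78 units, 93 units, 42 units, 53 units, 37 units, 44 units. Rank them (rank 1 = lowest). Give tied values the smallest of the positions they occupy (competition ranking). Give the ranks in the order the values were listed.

Sorted (ascending): 33, 37, 37, 38, 42, 42, 42, 44, 53, 78, 92, 93
The 2 values of 37 occupy positions 2–3 → each gets rank 2.
The 3 values of 42 occupy positions 5–7 → each gets rank 5.

2, 5, 5, 1, 4, 11, 10, 12, 5, 9, 2, 8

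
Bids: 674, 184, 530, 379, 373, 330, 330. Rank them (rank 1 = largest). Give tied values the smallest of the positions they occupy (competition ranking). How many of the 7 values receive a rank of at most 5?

Sorted (descending): 674, 530, 379, 373, 330, 330, 184
The 2 values of 330 occupy positions 5–6 → each gets rank 5.
Ranks ≤ 5: {1, 2, 3, 4, 5, 5} → 6 values.

6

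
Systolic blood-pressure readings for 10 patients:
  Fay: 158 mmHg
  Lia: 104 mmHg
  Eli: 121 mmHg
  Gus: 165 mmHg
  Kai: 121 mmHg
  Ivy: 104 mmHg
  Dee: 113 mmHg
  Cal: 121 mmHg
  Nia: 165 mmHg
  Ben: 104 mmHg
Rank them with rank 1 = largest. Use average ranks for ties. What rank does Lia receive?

9

Sorted (descending): 165, 165, 158, 121, 121, 121, 113, 104, 104, 104
The 2 values of 165 occupy positions 1–2 → average rank (1+2)/2 = 1.5.
The 3 values of 121 occupy positions 4–6 → average rank 5.
The 3 values of 104 occupy positions 8–10 → average rank 9.
Lia has value 104 mmHg → rank 9.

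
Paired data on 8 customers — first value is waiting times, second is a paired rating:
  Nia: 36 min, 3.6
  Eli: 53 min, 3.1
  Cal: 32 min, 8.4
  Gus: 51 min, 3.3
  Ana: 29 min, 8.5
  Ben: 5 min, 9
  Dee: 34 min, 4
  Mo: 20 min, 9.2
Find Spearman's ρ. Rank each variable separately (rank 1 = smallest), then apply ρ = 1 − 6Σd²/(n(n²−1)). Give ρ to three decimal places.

Ranks of variable 1: 6, 8, 4, 7, 3, 1, 5, 2
Ranks of variable 2: 3, 1, 5, 2, 6, 7, 4, 8
d = r₁ − r₂: 3, 7, -1, 5, -3, -6, 1, -6
d²: 9, 49, 1, 25, 9, 36, 1, 36; Σd² = 166
ρ = 1 − 6·166/(8·63) = 1 − 996/504 = -0.976

-0.976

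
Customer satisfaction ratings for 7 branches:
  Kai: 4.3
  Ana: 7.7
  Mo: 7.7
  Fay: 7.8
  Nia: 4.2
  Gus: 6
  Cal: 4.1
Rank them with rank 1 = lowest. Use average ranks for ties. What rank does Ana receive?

Sorted (ascending): 4.1, 4.2, 4.3, 6, 7.7, 7.7, 7.8
The 2 values of 7.7 occupy positions 5–6 → average rank (5+6)/2 = 5.5.
Ana has value 7.7 → rank 5.5.

5.5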